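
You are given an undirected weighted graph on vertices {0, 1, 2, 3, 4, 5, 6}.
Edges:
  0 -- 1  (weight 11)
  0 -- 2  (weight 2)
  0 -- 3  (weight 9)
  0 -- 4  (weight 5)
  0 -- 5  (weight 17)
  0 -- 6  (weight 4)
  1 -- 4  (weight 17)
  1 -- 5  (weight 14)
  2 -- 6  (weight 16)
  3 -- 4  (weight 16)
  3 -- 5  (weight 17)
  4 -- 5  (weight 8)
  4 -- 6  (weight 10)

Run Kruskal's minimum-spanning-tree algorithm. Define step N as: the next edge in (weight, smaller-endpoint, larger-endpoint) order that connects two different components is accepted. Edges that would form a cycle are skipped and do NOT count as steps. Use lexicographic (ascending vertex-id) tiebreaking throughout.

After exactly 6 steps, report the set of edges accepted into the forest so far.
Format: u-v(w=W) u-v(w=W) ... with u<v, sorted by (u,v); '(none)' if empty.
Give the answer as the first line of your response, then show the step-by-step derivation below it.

0-1(w=11) 0-2(w=2) 0-3(w=9) 0-4(w=5) 0-6(w=4) 4-5(w=8)

step 1: add edge 0-2 (w=2); MST = {0-2(w=2)}
step 2: add edge 0-6 (w=4); MST = {0-2(w=2) 0-6(w=4)}
step 3: add edge 0-4 (w=5); MST = {0-2(w=2) 0-4(w=5) 0-6(w=4)}
step 4: add edge 4-5 (w=8); MST = {0-2(w=2) 0-4(w=5) 0-6(w=4) 4-5(w=8)}
step 5: add edge 0-3 (w=9); MST = {0-2(w=2) 0-3(w=9) 0-4(w=5) 0-6(w=4) 4-5(w=8)}
step 6: add edge 0-1 (w=11); MST = {0-1(w=11) 0-2(w=2) 0-3(w=9) 0-4(w=5) 0-6(w=4) 4-5(w=8)}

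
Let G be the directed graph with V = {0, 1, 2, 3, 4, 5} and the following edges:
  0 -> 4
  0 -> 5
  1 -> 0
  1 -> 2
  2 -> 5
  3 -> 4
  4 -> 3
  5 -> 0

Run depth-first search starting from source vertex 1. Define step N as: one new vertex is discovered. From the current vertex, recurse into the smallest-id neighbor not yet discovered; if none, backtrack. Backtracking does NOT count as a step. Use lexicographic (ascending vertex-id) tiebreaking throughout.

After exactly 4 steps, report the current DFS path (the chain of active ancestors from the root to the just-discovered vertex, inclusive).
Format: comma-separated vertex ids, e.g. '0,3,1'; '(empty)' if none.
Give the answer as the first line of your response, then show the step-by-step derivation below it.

1,0,4,3

step 1: discover 1; path=1; order=1
step 2: discover 0; path=1>0; order=1,0
step 3: discover 4; path=1>0>4; order=1,0,4
step 4: discover 3; path=1>0>4>3; order=1,0,4,3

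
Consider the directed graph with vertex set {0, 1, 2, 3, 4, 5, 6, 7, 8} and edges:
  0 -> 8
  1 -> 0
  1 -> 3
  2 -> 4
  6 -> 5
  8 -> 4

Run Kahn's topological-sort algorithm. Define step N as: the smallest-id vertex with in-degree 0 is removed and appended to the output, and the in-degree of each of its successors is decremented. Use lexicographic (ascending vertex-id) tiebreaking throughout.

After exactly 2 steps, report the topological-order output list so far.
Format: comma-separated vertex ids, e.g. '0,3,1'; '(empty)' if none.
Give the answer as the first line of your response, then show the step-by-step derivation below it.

1,0

step 1: output 1; order=[1]; indeg=(0,0,0,0,2,1,0,0,1)
step 2: output 0; order=[1,0]; indeg=(0,0,0,0,2,1,0,0,0)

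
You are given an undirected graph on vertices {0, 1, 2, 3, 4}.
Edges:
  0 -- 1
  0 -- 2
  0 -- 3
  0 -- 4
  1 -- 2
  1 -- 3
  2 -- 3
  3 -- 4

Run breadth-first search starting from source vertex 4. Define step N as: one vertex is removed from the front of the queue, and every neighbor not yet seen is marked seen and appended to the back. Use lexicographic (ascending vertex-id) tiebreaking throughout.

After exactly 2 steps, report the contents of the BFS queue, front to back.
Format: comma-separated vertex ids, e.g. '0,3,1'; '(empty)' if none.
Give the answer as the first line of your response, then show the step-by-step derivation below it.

3,1,2

step 1: dequeue 4; queue=[0,3]; order=4
step 2: dequeue 0; queue=[3,1,2]; order=4,0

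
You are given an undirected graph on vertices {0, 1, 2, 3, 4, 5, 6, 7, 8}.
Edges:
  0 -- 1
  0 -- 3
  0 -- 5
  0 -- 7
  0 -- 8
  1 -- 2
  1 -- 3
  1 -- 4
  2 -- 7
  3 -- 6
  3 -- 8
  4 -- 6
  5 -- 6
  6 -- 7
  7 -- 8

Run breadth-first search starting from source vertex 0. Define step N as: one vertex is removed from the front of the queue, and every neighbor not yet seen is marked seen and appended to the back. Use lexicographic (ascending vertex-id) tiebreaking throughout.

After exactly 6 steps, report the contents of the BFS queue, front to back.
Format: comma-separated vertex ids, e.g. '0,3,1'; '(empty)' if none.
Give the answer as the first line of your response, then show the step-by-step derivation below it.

2,4,6

step 1: dequeue 0; queue=[1,3,5,7,8]; order=0
step 2: dequeue 1; queue=[3,5,7,8,2,4]; order=0,1
step 3: dequeue 3; queue=[5,7,8,2,4,6]; order=0,1,3
step 4: dequeue 5; queue=[7,8,2,4,6]; order=0,1,3,5
step 5: dequeue 7; queue=[8,2,4,6]; order=0,1,3,5,7
step 6: dequeue 8; queue=[2,4,6]; order=0,1,3,5,7,8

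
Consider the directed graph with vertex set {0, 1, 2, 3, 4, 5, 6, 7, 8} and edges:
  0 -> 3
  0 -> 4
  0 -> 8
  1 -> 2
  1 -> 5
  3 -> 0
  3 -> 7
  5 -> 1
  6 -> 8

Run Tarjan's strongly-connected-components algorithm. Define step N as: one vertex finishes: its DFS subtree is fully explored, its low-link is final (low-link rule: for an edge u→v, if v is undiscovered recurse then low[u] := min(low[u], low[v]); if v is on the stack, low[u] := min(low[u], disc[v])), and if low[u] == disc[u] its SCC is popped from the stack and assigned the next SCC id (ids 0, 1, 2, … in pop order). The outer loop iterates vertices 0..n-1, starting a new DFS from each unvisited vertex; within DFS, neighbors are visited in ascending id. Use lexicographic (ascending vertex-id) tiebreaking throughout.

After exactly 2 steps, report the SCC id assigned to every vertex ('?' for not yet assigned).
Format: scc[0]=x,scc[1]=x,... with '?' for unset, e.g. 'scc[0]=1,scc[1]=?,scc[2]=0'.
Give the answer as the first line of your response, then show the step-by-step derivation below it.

scc[0]=?,scc[1]=?,scc[2]=?,scc[3]=?,scc[4]=?,scc[5]=?,scc[6]=?,scc[7]=0,scc[8]=?

step 1: low=(low[0]=0,low[1]=?,low[2]=?,low[3]=0,low[4]=?,low[5]=?,low[6]=?,low[7]=2,low[8]=?); scc=(scc[0]=?,scc[1]=?,scc[2]=?,scc[3]=?,scc[4]=?,scc[5]=?,scc[6]=?,scc[7]=0,scc[8]=?)
step 2: low=(low[0]=0,low[1]=?,low[2]=?,low[3]=0,low[4]=?,low[5]=?,low[6]=?,low[7]=2,low[8]=?); scc=(scc[0]=?,scc[1]=?,scc[2]=?,scc[3]=?,scc[4]=?,scc[5]=?,scc[6]=?,scc[7]=0,scc[8]=?)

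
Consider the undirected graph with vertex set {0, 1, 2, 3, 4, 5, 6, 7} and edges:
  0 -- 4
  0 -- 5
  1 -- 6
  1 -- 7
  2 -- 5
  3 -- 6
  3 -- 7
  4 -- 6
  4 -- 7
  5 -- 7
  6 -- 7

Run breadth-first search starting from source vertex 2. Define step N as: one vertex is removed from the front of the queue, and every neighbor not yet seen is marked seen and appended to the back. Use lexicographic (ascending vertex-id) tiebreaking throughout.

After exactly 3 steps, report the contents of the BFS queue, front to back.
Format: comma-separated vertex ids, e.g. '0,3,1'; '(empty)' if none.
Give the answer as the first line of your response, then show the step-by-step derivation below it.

7,4

step 1: dequeue 2; queue=[5]; order=2
step 2: dequeue 5; queue=[0,7]; order=2,5
step 3: dequeue 0; queue=[7,4]; order=2,5,0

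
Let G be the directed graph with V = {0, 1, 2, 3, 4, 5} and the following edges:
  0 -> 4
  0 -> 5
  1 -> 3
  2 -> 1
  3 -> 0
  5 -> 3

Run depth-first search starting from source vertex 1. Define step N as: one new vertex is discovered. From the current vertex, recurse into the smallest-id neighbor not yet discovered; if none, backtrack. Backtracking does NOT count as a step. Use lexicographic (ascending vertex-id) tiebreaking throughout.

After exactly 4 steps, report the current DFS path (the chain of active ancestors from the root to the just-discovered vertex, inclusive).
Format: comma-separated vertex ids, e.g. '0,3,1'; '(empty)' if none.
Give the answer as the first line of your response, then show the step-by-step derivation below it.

1,3,0,4

step 1: discover 1; path=1; order=1
step 2: discover 3; path=1>3; order=1,3
step 3: discover 0; path=1>3>0; order=1,3,0
step 4: discover 4; path=1>3>0>4; order=1,3,0,4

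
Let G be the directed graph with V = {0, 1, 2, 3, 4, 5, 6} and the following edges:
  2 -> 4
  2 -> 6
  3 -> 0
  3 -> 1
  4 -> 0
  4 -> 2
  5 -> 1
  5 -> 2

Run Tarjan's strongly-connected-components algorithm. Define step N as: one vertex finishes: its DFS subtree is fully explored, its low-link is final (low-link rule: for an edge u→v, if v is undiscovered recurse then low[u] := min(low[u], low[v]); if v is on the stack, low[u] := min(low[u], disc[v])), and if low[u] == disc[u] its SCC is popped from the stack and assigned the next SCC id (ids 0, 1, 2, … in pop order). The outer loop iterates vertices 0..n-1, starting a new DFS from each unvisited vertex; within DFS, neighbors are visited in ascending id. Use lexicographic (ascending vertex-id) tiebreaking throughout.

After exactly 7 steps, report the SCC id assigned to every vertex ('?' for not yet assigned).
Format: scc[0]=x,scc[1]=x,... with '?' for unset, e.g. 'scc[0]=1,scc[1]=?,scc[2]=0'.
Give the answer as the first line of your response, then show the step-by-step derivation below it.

scc[0]=0,scc[1]=1,scc[2]=3,scc[3]=4,scc[4]=3,scc[5]=5,scc[6]=2

step 1: low=(low[0]=0,low[1]=?,low[2]=?,low[3]=?,low[4]=?,low[5]=?,low[6]=?); scc=(scc[0]=0,scc[1]=?,scc[2]=?,scc[3]=?,scc[4]=?,scc[5]=?,scc[6]=?)
step 2: low=(low[0]=0,low[1]=1,low[2]=?,low[3]=?,low[4]=?,low[5]=?,low[6]=?); scc=(scc[0]=0,scc[1]=1,scc[2]=?,scc[3]=?,scc[4]=?,scc[5]=?,scc[6]=?)
step 3: low=(low[0]=0,low[1]=1,low[2]=2,low[3]=?,low[4]=2,low[5]=?,low[6]=?); scc=(scc[0]=0,scc[1]=1,scc[2]=?,scc[3]=?,scc[4]=?,scc[5]=?,scc[6]=?)
step 4: low=(low[0]=0,low[1]=1,low[2]=2,low[3]=?,low[4]=2,low[5]=?,low[6]=4); scc=(scc[0]=0,scc[1]=1,scc[2]=?,scc[3]=?,scc[4]=?,scc[5]=?,scc[6]=2)
step 5: low=(low[0]=0,low[1]=1,low[2]=2,low[3]=?,low[4]=2,low[5]=?,low[6]=4); scc=(scc[0]=0,scc[1]=1,scc[2]=3,scc[3]=?,scc[4]=3,scc[5]=?,scc[6]=2)
step 6: low=(low[0]=0,low[1]=1,low[2]=2,low[3]=5,low[4]=2,low[5]=?,low[6]=4); scc=(scc[0]=0,scc[1]=1,scc[2]=3,scc[3]=4,scc[4]=3,scc[5]=?,scc[6]=2)
step 7: low=(low[0]=0,low[1]=1,low[2]=2,low[3]=5,low[4]=2,low[5]=6,low[6]=4); scc=(scc[0]=0,scc[1]=1,scc[2]=3,scc[3]=4,scc[4]=3,scc[5]=5,scc[6]=2)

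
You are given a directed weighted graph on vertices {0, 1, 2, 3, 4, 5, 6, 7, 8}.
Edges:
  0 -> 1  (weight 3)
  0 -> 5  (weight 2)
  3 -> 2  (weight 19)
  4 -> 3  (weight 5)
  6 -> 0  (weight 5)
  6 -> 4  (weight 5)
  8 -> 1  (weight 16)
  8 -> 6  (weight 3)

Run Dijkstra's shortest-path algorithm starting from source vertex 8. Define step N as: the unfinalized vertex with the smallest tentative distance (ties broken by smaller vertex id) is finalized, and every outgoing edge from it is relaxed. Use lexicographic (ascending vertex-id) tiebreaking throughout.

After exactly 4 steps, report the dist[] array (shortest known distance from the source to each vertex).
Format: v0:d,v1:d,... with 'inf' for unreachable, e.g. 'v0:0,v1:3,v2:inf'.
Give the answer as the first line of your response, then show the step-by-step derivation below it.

v0:8,v1:11,v2:inf,v3:13,v4:8,v5:10,v6:3,v7:inf,v8:0

step 1: dist = v0:inf,v1:16,v2:inf,v3:inf,v4:inf,v5:inf,v6:3,v7:inf,v8:0
step 2: dist = v0:8,v1:16,v2:inf,v3:inf,v4:8,v5:inf,v6:3,v7:inf,v8:0
step 3: dist = v0:8,v1:11,v2:inf,v3:inf,v4:8,v5:10,v6:3,v7:inf,v8:0
step 4: dist = v0:8,v1:11,v2:inf,v3:13,v4:8,v5:10,v6:3,v7:inf,v8:0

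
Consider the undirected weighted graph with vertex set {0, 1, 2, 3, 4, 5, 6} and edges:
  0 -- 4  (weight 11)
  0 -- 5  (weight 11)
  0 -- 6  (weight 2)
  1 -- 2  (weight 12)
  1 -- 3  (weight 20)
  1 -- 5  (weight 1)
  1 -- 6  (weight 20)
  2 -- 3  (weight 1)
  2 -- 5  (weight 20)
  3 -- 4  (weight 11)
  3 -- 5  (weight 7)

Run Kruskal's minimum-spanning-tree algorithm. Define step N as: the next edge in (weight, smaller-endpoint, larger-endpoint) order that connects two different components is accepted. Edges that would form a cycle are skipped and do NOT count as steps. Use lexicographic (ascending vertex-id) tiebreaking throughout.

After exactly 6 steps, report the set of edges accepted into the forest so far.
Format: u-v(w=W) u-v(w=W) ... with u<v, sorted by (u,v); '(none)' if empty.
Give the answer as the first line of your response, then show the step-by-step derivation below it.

0-4(w=11) 0-5(w=11) 0-6(w=2) 1-5(w=1) 2-3(w=1) 3-5(w=7)

step 1: add edge 1-5 (w=1); MST = {1-5(w=1)}
step 2: add edge 2-3 (w=1); MST = {1-5(w=1) 2-3(w=1)}
step 3: add edge 0-6 (w=2); MST = {0-6(w=2) 1-5(w=1) 2-3(w=1)}
step 4: add edge 3-5 (w=7); MST = {0-6(w=2) 1-5(w=1) 2-3(w=1) 3-5(w=7)}
step 5: add edge 0-4 (w=11); MST = {0-4(w=11) 0-6(w=2) 1-5(w=1) 2-3(w=1) 3-5(w=7)}
step 6: add edge 0-5 (w=11); MST = {0-4(w=11) 0-5(w=11) 0-6(w=2) 1-5(w=1) 2-3(w=1) 3-5(w=7)}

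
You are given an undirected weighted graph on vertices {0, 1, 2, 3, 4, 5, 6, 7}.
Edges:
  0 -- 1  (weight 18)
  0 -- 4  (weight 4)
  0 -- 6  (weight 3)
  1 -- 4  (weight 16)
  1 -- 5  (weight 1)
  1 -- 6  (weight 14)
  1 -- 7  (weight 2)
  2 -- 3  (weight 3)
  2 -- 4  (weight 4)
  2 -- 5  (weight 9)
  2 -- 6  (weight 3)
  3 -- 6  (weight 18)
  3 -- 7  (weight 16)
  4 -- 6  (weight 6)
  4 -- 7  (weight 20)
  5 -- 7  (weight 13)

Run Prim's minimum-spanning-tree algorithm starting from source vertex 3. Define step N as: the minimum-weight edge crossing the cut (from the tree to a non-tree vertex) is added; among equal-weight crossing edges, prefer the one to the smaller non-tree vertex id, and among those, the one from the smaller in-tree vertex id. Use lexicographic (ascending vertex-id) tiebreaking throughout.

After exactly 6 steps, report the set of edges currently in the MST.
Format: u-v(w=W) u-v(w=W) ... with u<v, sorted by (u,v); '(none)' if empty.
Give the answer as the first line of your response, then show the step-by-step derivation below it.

0-4(w=4) 0-6(w=3) 1-5(w=1) 2-3(w=3) 2-5(w=9) 2-6(w=3)

step 1: add edge 2-3 (w=3); MST = {2-3(w=3)}
step 2: add edge 2-6 (w=3); MST = {2-3(w=3) 2-6(w=3)}
step 3: add edge 0-6 (w=3); MST = {0-6(w=3) 2-3(w=3) 2-6(w=3)}
step 4: add edge 0-4 (w=4); MST = {0-4(w=4) 0-6(w=3) 2-3(w=3) 2-6(w=3)}
step 5: add edge 2-5 (w=9); MST = {0-4(w=4) 0-6(w=3) 2-3(w=3) 2-5(w=9) 2-6(w=3)}
step 6: add edge 1-5 (w=1); MST = {0-4(w=4) 0-6(w=3) 1-5(w=1) 2-3(w=3) 2-5(w=9) 2-6(w=3)}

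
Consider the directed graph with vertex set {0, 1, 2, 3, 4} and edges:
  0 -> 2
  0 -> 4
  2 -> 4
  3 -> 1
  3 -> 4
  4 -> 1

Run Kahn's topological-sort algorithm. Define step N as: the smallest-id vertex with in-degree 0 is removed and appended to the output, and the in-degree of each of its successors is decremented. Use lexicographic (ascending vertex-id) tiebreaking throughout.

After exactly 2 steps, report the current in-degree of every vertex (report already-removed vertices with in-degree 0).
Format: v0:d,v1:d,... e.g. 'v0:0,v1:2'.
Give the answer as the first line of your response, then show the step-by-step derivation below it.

v0:0,v1:2,v2:0,v3:0,v4:1

step 1: output 0; order=[0]; indeg=(0,2,0,0,2)
step 2: output 2; order=[0,2]; indeg=(0,2,0,0,1)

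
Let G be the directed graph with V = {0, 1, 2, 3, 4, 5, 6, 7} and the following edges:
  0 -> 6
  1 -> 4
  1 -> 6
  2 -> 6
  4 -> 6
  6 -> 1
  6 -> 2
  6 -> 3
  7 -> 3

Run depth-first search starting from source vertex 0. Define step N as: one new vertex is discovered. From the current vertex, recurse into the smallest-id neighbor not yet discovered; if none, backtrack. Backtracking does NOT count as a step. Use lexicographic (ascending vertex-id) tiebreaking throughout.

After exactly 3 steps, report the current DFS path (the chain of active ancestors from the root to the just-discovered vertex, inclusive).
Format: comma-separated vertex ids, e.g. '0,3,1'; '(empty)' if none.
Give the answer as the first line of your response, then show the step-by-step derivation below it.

0,6,1

step 1: discover 0; path=0; order=0
step 2: discover 6; path=0>6; order=0,6
step 3: discover 1; path=0>6>1; order=0,6,1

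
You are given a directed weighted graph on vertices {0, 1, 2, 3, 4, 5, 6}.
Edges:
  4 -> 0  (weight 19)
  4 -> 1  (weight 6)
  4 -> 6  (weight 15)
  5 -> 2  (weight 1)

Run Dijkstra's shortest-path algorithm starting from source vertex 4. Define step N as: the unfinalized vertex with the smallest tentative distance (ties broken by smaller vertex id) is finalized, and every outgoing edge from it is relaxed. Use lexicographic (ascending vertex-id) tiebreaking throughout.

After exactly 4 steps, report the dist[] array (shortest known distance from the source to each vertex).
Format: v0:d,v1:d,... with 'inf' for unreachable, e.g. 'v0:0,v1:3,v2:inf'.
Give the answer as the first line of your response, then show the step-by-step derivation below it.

v0:19,v1:6,v2:inf,v3:inf,v4:0,v5:inf,v6:15

step 1: dist = v0:19,v1:6,v2:inf,v3:inf,v4:0,v5:inf,v6:15
step 2: dist = v0:19,v1:6,v2:inf,v3:inf,v4:0,v5:inf,v6:15
step 3: dist = v0:19,v1:6,v2:inf,v3:inf,v4:0,v5:inf,v6:15
step 4: dist = v0:19,v1:6,v2:inf,v3:inf,v4:0,v5:inf,v6:15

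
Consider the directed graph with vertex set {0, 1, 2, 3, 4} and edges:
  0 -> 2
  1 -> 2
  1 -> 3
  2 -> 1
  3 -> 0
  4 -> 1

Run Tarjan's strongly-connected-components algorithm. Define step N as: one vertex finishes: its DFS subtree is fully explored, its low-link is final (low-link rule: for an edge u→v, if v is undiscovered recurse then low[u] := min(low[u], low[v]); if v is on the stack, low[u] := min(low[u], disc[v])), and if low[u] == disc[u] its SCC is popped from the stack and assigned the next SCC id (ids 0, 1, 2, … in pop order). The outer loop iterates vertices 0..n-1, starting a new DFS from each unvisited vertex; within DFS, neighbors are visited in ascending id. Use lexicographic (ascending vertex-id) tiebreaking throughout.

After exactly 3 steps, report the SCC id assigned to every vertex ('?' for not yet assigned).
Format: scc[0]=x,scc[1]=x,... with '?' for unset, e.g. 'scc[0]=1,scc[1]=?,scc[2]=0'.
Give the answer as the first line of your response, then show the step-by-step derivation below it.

scc[0]=?,scc[1]=?,scc[2]=?,scc[3]=?,scc[4]=?

step 1: low=(low[0]=0,low[1]=1,low[2]=1,low[3]=0,low[4]=?); scc=(scc[0]=?,scc[1]=?,scc[2]=?,scc[3]=?,scc[4]=?)
step 2: low=(low[0]=0,low[1]=0,low[2]=1,low[3]=0,low[4]=?); scc=(scc[0]=?,scc[1]=?,scc[2]=?,scc[3]=?,scc[4]=?)
step 3: low=(low[0]=0,low[1]=0,low[2]=0,low[3]=0,low[4]=?); scc=(scc[0]=?,scc[1]=?,scc[2]=?,scc[3]=?,scc[4]=?)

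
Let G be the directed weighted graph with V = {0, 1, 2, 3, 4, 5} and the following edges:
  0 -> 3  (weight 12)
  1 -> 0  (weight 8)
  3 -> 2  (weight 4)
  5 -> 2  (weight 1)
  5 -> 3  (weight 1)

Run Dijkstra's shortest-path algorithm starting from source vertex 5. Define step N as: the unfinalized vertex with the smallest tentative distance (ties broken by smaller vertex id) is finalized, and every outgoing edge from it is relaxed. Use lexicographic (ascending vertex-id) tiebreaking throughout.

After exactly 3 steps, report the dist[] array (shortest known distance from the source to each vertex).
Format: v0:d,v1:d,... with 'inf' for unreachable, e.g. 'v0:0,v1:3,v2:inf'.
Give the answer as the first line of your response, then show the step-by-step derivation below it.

v0:inf,v1:inf,v2:1,v3:1,v4:inf,v5:0

step 1: dist = v0:inf,v1:inf,v2:1,v3:1,v4:inf,v5:0
step 2: dist = v0:inf,v1:inf,v2:1,v3:1,v4:inf,v5:0
step 3: dist = v0:inf,v1:inf,v2:1,v3:1,v4:inf,v5:0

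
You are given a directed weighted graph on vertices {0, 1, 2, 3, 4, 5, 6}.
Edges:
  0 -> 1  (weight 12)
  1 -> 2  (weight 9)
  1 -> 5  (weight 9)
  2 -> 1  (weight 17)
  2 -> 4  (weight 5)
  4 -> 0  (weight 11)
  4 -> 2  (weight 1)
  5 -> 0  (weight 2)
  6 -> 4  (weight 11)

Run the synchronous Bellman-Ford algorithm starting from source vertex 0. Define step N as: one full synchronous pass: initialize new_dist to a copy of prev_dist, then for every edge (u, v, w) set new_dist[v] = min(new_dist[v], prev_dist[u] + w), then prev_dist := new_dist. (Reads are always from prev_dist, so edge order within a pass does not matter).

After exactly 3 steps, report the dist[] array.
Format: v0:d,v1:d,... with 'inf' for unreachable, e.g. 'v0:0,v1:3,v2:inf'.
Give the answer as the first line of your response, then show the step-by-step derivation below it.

v0:0,v1:12,v2:21,v3:inf,v4:26,v5:21,v6:inf

step 1: dist = v0:0,v1:12,v2:inf,v3:inf,v4:inf,v5:inf,v6:inf
step 2: dist = v0:0,v1:12,v2:21,v3:inf,v4:inf,v5:21,v6:inf
step 3: dist = v0:0,v1:12,v2:21,v3:inf,v4:26,v5:21,v6:inf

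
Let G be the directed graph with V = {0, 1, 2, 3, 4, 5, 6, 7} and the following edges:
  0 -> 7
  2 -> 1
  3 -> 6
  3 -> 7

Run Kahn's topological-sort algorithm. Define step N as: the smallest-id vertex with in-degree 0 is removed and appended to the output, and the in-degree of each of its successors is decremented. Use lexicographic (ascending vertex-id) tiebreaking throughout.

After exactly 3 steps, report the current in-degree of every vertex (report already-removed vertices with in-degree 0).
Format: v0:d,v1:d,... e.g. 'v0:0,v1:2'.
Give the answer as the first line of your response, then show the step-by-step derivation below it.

v0:0,v1:0,v2:0,v3:0,v4:0,v5:0,v6:1,v7:1

step 1: output 0; order=[0]; indeg=(0,1,0,0,0,0,1,1)
step 2: output 2; order=[0,2]; indeg=(0,0,0,0,0,0,1,1)
step 3: output 1; order=[0,2,1]; indeg=(0,0,0,0,0,0,1,1)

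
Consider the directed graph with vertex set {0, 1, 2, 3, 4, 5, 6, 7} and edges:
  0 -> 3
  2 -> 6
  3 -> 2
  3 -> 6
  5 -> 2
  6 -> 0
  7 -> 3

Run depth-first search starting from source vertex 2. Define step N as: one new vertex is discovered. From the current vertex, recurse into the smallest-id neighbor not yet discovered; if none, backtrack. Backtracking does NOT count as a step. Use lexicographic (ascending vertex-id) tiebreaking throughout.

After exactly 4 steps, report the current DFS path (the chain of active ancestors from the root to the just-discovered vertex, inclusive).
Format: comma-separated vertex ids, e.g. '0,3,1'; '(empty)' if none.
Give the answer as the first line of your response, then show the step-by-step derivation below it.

2,6,0,3

step 1: discover 2; path=2; order=2
step 2: discover 6; path=2>6; order=2,6
step 3: discover 0; path=2>6>0; order=2,6,0
step 4: discover 3; path=2>6>0>3; order=2,6,0,3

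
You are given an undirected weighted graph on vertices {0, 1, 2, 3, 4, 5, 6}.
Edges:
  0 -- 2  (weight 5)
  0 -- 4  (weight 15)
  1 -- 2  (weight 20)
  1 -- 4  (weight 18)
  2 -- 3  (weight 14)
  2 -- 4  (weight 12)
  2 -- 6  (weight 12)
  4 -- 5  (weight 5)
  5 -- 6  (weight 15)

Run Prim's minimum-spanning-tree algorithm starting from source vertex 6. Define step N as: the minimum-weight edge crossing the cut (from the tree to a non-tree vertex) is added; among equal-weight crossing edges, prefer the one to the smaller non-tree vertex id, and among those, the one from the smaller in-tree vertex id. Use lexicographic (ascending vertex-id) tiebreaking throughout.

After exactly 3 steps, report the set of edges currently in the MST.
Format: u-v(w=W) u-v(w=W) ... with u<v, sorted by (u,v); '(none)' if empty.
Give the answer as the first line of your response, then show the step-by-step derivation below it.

0-2(w=5) 2-4(w=12) 2-6(w=12)

step 1: add edge 2-6 (w=12); MST = {2-6(w=12)}
step 2: add edge 0-2 (w=5); MST = {0-2(w=5) 2-6(w=12)}
step 3: add edge 2-4 (w=12); MST = {0-2(w=5) 2-4(w=12) 2-6(w=12)}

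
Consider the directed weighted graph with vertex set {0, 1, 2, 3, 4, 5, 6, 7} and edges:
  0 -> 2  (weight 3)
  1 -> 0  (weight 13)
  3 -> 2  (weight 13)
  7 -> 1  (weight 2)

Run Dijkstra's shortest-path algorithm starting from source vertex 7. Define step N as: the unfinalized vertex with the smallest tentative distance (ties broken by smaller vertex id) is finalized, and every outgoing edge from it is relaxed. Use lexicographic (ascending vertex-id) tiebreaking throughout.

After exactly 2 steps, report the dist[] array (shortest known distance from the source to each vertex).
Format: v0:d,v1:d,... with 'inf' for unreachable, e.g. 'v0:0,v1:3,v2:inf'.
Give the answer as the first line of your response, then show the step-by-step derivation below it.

v0:15,v1:2,v2:inf,v3:inf,v4:inf,v5:inf,v6:inf,v7:0

step 1: dist = v0:inf,v1:2,v2:inf,v3:inf,v4:inf,v5:inf,v6:inf,v7:0
step 2: dist = v0:15,v1:2,v2:inf,v3:inf,v4:inf,v5:inf,v6:inf,v7:0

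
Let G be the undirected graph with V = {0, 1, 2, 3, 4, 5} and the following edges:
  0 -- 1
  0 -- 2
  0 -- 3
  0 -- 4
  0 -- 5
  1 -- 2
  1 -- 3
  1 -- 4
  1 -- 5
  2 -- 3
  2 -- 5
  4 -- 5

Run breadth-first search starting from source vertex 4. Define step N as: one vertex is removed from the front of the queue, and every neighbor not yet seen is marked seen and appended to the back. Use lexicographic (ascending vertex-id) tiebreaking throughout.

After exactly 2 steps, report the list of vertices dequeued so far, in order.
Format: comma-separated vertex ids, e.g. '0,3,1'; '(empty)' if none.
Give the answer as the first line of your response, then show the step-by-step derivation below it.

4,0

step 1: dequeue 4; queue=[0,1,5]; order=4
step 2: dequeue 0; queue=[1,5,2,3]; order=4,0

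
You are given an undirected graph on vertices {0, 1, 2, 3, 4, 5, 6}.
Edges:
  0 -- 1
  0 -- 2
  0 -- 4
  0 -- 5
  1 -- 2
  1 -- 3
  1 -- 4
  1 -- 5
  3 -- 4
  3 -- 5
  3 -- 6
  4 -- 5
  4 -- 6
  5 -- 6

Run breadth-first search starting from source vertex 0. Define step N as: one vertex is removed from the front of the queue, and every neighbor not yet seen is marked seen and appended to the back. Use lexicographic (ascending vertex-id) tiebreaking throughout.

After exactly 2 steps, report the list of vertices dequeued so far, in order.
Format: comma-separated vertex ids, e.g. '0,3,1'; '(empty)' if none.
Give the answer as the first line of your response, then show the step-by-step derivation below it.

0,1

step 1: dequeue 0; queue=[1,2,4,5]; order=0
step 2: dequeue 1; queue=[2,4,5,3]; order=0,1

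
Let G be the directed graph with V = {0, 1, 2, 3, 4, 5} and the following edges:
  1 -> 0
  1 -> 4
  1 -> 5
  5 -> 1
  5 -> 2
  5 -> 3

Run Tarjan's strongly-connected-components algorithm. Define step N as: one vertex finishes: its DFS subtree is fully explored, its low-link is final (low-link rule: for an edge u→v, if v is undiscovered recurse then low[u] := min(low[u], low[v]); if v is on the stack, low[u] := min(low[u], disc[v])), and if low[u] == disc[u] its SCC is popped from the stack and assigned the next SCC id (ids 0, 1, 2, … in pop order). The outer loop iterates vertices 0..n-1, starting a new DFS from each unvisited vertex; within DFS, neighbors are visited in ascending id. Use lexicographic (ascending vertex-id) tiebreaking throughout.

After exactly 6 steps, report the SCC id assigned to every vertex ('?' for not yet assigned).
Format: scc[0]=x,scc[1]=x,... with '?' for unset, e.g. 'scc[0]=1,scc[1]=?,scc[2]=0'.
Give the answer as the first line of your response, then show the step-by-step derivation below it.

scc[0]=0,scc[1]=4,scc[2]=2,scc[3]=3,scc[4]=1,scc[5]=4

step 1: low=(low[0]=0,low[1]=?,low[2]=?,low[3]=?,low[4]=?,low[5]=?); scc=(scc[0]=0,scc[1]=?,scc[2]=?,scc[3]=?,scc[4]=?,scc[5]=?)
step 2: low=(low[0]=0,low[1]=1,low[2]=?,low[3]=?,low[4]=2,low[5]=?); scc=(scc[0]=0,scc[1]=?,scc[2]=?,scc[3]=?,scc[4]=1,scc[5]=?)
step 3: low=(low[0]=0,low[1]=1,low[2]=4,low[3]=?,low[4]=2,low[5]=1); scc=(scc[0]=0,scc[1]=?,scc[2]=2,scc[3]=?,scc[4]=1,scc[5]=?)
step 4: low=(low[0]=0,low[1]=1,low[2]=4,low[3]=5,low[4]=2,low[5]=1); scc=(scc[0]=0,scc[1]=?,scc[2]=2,scc[3]=3,scc[4]=1,scc[5]=?)
step 5: low=(low[0]=0,low[1]=1,low[2]=4,low[3]=5,low[4]=2,low[5]=1); scc=(scc[0]=0,scc[1]=?,scc[2]=2,scc[3]=3,scc[4]=1,scc[5]=?)
step 6: low=(low[0]=0,low[1]=1,low[2]=4,low[3]=5,low[4]=2,low[5]=1); scc=(scc[0]=0,scc[1]=4,scc[2]=2,scc[3]=3,scc[4]=1,scc[5]=4)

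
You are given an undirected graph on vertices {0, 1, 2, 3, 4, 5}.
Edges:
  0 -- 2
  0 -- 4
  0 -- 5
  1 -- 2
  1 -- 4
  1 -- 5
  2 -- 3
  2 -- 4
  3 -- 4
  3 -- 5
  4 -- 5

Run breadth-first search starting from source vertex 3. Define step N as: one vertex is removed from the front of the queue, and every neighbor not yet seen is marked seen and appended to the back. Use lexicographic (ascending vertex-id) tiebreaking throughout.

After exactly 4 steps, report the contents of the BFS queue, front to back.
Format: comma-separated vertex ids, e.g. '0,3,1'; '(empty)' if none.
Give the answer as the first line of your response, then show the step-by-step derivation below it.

0,1

step 1: dequeue 3; queue=[2,4,5]; order=3
step 2: dequeue 2; queue=[4,5,0,1]; order=3,2
step 3: dequeue 4; queue=[5,0,1]; order=3,2,4
step 4: dequeue 5; queue=[0,1]; order=3,2,4,5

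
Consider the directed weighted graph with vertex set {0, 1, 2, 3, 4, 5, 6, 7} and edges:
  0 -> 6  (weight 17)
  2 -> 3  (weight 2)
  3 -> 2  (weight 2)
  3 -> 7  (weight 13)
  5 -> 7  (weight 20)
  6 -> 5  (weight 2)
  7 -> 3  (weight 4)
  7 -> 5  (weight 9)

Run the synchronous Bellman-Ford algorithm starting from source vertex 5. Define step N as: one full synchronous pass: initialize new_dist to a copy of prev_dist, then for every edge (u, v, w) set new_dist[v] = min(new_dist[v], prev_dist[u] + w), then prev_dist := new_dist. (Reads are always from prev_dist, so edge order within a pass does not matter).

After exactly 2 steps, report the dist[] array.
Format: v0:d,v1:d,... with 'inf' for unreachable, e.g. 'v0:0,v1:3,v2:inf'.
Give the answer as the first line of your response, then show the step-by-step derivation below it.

v0:inf,v1:inf,v2:inf,v3:24,v4:inf,v5:0,v6:inf,v7:20

step 1: dist = v0:inf,v1:inf,v2:inf,v3:inf,v4:inf,v5:0,v6:inf,v7:20
step 2: dist = v0:inf,v1:inf,v2:inf,v3:24,v4:inf,v5:0,v6:inf,v7:20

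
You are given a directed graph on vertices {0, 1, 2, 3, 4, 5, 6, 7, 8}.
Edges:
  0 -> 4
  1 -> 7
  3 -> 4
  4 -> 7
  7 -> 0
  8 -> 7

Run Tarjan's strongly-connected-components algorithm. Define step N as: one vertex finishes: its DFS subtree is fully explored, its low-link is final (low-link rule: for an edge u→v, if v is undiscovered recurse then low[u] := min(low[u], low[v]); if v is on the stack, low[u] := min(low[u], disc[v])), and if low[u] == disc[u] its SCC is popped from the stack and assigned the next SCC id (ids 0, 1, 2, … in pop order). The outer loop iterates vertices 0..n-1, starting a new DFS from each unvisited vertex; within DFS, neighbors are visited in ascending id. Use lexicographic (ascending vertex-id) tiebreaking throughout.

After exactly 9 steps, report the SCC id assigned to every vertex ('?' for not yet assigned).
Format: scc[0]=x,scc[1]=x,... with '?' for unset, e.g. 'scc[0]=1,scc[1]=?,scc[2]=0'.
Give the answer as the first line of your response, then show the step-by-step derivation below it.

scc[0]=0,scc[1]=1,scc[2]=2,scc[3]=3,scc[4]=0,scc[5]=4,scc[6]=5,scc[7]=0,scc[8]=6

step 1: low=(low[0]=0,low[1]=?,low[2]=?,low[3]=?,low[4]=1,low[5]=?,low[6]=?,low[7]=0,low[8]=?); scc=(scc[0]=?,scc[1]=?,scc[2]=?,scc[3]=?,scc[4]=?,scc[5]=?,scc[6]=?,scc[7]=?,scc[8]=?)
step 2: low=(low[0]=0,low[1]=?,low[2]=?,low[3]=?,low[4]=0,low[5]=?,low[6]=?,low[7]=0,low[8]=?); scc=(scc[0]=?,scc[1]=?,scc[2]=?,scc[3]=?,scc[4]=?,scc[5]=?,scc[6]=?,scc[7]=?,scc[8]=?)
step 3: low=(low[0]=0,low[1]=?,low[2]=?,low[3]=?,low[4]=0,low[5]=?,low[6]=?,low[7]=0,low[8]=?); scc=(scc[0]=0,scc[1]=?,scc[2]=?,scc[3]=?,scc[4]=0,scc[5]=?,scc[6]=?,scc[7]=0,scc[8]=?)
step 4: low=(low[0]=0,low[1]=3,low[2]=?,low[3]=?,low[4]=0,low[5]=?,low[6]=?,low[7]=0,low[8]=?); scc=(scc[0]=0,scc[1]=1,scc[2]=?,scc[3]=?,scc[4]=0,scc[5]=?,scc[6]=?,scc[7]=0,scc[8]=?)
step 5: low=(low[0]=0,low[1]=3,low[2]=4,low[3]=?,low[4]=0,low[5]=?,low[6]=?,low[7]=0,low[8]=?); scc=(scc[0]=0,scc[1]=1,scc[2]=2,scc[3]=?,scc[4]=0,scc[5]=?,scc[6]=?,scc[7]=0,scc[8]=?)
step 6: low=(low[0]=0,low[1]=3,low[2]=4,low[3]=5,low[4]=0,low[5]=?,low[6]=?,low[7]=0,low[8]=?); scc=(scc[0]=0,scc[1]=1,scc[2]=2,scc[3]=3,scc[4]=0,scc[5]=?,scc[6]=?,scc[7]=0,scc[8]=?)
step 7: low=(low[0]=0,low[1]=3,low[2]=4,low[3]=5,low[4]=0,low[5]=6,low[6]=?,low[7]=0,low[8]=?); scc=(scc[0]=0,scc[1]=1,scc[2]=2,scc[3]=3,scc[4]=0,scc[5]=4,scc[6]=?,scc[7]=0,scc[8]=?)
step 8: low=(low[0]=0,low[1]=3,low[2]=4,low[3]=5,low[4]=0,low[5]=6,low[6]=7,low[7]=0,low[8]=?); scc=(scc[0]=0,scc[1]=1,scc[2]=2,scc[3]=3,scc[4]=0,scc[5]=4,scc[6]=5,scc[7]=0,scc[8]=?)
step 9: low=(low[0]=0,low[1]=3,low[2]=4,low[3]=5,low[4]=0,low[5]=6,low[6]=7,low[7]=0,low[8]=8); scc=(scc[0]=0,scc[1]=1,scc[2]=2,scc[3]=3,scc[4]=0,scc[5]=4,scc[6]=5,scc[7]=0,scc[8]=6)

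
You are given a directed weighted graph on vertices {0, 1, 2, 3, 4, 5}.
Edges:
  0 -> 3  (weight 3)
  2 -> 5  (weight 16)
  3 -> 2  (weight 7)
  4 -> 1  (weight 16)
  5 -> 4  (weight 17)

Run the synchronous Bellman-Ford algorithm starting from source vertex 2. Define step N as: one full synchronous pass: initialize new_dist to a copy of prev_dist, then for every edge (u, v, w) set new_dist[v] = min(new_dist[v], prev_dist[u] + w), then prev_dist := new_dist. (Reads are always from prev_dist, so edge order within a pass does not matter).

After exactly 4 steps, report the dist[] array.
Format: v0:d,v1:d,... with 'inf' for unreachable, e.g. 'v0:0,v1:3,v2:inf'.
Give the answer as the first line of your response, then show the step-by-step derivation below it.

v0:inf,v1:49,v2:0,v3:inf,v4:33,v5:16

step 1: dist = v0:inf,v1:inf,v2:0,v3:inf,v4:inf,v5:16
step 2: dist = v0:inf,v1:inf,v2:0,v3:inf,v4:33,v5:16
step 3: dist = v0:inf,v1:49,v2:0,v3:inf,v4:33,v5:16
step 4: dist = v0:inf,v1:49,v2:0,v3:inf,v4:33,v5:16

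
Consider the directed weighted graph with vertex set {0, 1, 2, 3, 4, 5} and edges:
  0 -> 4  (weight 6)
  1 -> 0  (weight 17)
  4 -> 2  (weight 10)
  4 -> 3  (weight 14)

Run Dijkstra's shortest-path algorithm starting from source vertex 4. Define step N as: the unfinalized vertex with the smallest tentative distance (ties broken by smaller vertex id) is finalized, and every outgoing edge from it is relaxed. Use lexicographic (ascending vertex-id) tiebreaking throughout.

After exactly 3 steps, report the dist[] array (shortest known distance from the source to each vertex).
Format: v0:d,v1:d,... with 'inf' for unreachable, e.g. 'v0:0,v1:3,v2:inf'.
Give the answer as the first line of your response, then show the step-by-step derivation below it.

v0:inf,v1:inf,v2:10,v3:14,v4:0,v5:inf

step 1: dist = v0:inf,v1:inf,v2:10,v3:14,v4:0,v5:inf
step 2: dist = v0:inf,v1:inf,v2:10,v3:14,v4:0,v5:inf
step 3: dist = v0:inf,v1:inf,v2:10,v3:14,v4:0,v5:inf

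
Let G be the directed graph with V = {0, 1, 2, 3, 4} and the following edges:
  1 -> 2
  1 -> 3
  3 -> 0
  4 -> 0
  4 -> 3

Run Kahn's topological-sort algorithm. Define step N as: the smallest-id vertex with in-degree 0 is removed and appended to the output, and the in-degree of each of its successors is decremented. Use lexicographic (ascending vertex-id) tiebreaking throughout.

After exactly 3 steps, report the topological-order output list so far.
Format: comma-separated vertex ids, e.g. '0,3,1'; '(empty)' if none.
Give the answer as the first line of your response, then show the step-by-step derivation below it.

1,2,4

step 1: output 1; order=[1]; indeg=(2,0,0,1,0)
step 2: output 2; order=[1,2]; indeg=(2,0,0,1,0)
step 3: output 4; order=[1,2,4]; indeg=(1,0,0,0,0)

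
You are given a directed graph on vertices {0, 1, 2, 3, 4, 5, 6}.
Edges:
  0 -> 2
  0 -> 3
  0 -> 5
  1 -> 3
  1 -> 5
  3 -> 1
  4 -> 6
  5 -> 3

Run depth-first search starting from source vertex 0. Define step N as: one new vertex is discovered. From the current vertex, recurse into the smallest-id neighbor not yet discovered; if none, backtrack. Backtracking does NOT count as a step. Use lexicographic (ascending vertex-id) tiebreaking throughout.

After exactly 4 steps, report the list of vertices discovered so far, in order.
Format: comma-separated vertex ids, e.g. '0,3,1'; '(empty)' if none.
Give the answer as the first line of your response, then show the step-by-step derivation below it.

0,2,3,1

step 1: discover 0; path=0; order=0
step 2: discover 2; path=0>2; order=0,2
step 3: discover 3; path=0>3; order=0,2,3
step 4: discover 1; path=0>3>1; order=0,2,3,1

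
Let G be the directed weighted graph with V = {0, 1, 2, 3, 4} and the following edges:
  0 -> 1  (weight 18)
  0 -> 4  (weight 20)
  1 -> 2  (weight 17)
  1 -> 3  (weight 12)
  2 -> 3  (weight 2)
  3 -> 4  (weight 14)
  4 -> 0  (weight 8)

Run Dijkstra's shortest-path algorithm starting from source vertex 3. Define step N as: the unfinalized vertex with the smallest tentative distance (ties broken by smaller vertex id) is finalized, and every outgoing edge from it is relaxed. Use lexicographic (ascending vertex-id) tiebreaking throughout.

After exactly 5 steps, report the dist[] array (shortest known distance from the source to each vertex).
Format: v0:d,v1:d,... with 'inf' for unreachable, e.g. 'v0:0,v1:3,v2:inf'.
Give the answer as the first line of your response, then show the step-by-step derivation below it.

v0:22,v1:40,v2:57,v3:0,v4:14

step 1: dist = v0:inf,v1:inf,v2:inf,v3:0,v4:14
step 2: dist = v0:22,v1:inf,v2:inf,v3:0,v4:14
step 3: dist = v0:22,v1:40,v2:inf,v3:0,v4:14
step 4: dist = v0:22,v1:40,v2:57,v3:0,v4:14
step 5: dist = v0:22,v1:40,v2:57,v3:0,v4:14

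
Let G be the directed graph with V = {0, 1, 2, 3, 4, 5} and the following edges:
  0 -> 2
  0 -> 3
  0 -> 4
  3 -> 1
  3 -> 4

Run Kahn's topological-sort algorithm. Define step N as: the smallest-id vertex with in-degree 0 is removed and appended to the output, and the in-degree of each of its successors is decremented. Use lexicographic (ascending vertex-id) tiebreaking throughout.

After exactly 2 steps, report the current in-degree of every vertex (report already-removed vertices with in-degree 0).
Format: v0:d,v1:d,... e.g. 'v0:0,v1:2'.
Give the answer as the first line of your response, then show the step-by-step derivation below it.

v0:0,v1:1,v2:0,v3:0,v4:1,v5:0

step 1: output 0; order=[0]; indeg=(0,1,0,0,1,0)
step 2: output 2; order=[0,2]; indeg=(0,1,0,0,1,0)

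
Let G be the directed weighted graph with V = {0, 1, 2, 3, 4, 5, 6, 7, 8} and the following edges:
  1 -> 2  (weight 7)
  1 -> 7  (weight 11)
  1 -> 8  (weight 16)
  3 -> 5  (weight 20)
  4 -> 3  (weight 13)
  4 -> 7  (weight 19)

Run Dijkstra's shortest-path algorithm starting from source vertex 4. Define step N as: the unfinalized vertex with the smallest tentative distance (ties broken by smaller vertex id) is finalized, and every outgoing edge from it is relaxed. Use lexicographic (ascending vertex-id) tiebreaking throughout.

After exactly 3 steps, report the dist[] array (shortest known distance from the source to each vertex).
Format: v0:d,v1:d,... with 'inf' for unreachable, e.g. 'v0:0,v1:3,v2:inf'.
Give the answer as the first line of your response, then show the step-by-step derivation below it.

v0:inf,v1:inf,v2:inf,v3:13,v4:0,v5:33,v6:inf,v7:19,v8:inf

step 1: dist = v0:inf,v1:inf,v2:inf,v3:13,v4:0,v5:inf,v6:inf,v7:19,v8:inf
step 2: dist = v0:inf,v1:inf,v2:inf,v3:13,v4:0,v5:33,v6:inf,v7:19,v8:inf
step 3: dist = v0:inf,v1:inf,v2:inf,v3:13,v4:0,v5:33,v6:inf,v7:19,v8:inf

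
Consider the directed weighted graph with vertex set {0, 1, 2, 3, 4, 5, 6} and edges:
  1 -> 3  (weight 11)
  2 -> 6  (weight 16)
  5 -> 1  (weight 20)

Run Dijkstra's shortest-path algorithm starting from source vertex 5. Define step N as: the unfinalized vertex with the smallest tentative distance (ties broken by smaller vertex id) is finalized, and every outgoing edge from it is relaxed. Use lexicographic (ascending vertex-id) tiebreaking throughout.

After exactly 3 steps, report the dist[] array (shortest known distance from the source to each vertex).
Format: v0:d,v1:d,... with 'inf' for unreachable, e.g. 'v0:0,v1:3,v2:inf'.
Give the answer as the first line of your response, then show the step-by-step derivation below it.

v0:inf,v1:20,v2:inf,v3:31,v4:inf,v5:0,v6:inf

step 1: dist = v0:inf,v1:20,v2:inf,v3:inf,v4:inf,v5:0,v6:inf
step 2: dist = v0:inf,v1:20,v2:inf,v3:31,v4:inf,v5:0,v6:inf
step 3: dist = v0:inf,v1:20,v2:inf,v3:31,v4:inf,v5:0,v6:inf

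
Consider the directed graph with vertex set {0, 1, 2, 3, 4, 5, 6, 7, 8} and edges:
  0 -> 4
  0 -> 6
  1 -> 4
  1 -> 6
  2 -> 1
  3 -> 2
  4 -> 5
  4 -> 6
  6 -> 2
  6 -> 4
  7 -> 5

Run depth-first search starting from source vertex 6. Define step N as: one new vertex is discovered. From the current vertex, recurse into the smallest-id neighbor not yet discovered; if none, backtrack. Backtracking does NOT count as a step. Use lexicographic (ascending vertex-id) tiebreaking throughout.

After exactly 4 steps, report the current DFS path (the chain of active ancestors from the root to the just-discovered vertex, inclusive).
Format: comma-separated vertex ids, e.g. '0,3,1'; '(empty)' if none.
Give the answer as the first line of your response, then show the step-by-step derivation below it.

6,2,1,4

step 1: discover 6; path=6; order=6
step 2: discover 2; path=6>2; order=6,2
step 3: discover 1; path=6>2>1; order=6,2,1
step 4: discover 4; path=6>2>1>4; order=6,2,1,4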